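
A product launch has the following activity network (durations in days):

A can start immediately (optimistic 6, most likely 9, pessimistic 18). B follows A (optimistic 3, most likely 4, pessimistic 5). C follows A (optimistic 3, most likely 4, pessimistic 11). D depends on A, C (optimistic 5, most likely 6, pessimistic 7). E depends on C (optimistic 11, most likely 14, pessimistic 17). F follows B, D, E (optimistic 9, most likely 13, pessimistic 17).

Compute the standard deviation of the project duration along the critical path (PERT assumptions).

te_A = (6 + 4·9 + 18)/6 = 60/6 = 10; σ²_A = ((18−6)/6)² = 4.000
te_B = (3 + 4·4 + 5)/6 = 24/6 = 4; σ²_B = ((5−3)/6)² = 0.111
te_C = (3 + 4·4 + 11)/6 = 30/6 = 5; σ²_C = ((11−3)/6)² = 1.778
te_D = (5 + 4·6 + 7)/6 = 36/6 = 6; σ²_D = ((7−5)/6)² = 0.111
te_E = (11 + 4·14 + 17)/6 = 84/6 = 14; σ²_E = ((17−11)/6)² = 1.000
te_F = (9 + 4·13 + 17)/6 = 78/6 = 13; σ²_F = ((17−9)/6)² = 1.778

Forward pass:
ES_A = 0; EF_A = 10
ES_B = 10; EF_B = 10+4 = 14
ES_C = 10; EF_C = 10+5 = 15
ES_D = max(EF_A=10, EF_C=15) = 15; EF_D = 15+6 = 21
ES_E = 15; EF_E = 15+14 = 29
ES_F = max(EF_B=14, EF_D=21, EF_E=29) = 29; EF_F = 29+13 = 42
Expected project duration μ = 42 days. Critical path: A → C → E → F.

Variance along critical path = 4.000 + 1.778 + 1.000 + 1.778 = 8.556
σ = √8.556 = 2.925 days

2.92 days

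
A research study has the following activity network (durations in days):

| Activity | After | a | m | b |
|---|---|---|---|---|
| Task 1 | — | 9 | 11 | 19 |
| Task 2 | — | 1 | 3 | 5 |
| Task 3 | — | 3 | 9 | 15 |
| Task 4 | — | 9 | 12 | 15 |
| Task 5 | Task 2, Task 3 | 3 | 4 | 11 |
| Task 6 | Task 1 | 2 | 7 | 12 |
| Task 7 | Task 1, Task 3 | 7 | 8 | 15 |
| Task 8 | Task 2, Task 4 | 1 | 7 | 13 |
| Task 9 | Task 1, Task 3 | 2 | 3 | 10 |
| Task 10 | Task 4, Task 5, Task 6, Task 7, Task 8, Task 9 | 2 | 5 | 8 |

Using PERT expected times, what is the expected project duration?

26 days

te_Task 1 = (9 + 4·11 + 19)/6 = 72/6 = 12
te_Task 2 = (1 + 4·3 + 5)/6 = 18/6 = 3
te_Task 3 = (3 + 4·9 + 15)/6 = 54/6 = 9
te_Task 4 = (9 + 4·12 + 15)/6 = 72/6 = 12
te_Task 5 = (3 + 4·4 + 11)/6 = 30/6 = 5
te_Task 6 = (2 + 4·7 + 12)/6 = 42/6 = 7
te_Task 7 = (7 + 4·8 + 15)/6 = 54/6 = 9
te_Task 8 = (1 + 4·7 + 13)/6 = 42/6 = 7
te_Task 9 = (2 + 4·3 + 10)/6 = 24/6 = 4
te_Task 10 = (2 + 4·5 + 8)/6 = 30/6 = 5

Forward pass:
ES_Task 1 = 0; EF_Task 1 = 12
ES_Task 2 = 0; EF_Task 2 = 3
ES_Task 3 = 0; EF_Task 3 = 9
ES_Task 4 = 0; EF_Task 4 = 12
ES_Task 5 = max(EF_Task 2=3, EF_Task 3=9) = 9; EF_Task 5 = 9+5 = 14
ES_Task 6 = 12; EF_Task 6 = 12+7 = 19
ES_Task 7 = max(EF_Task 1=12, EF_Task 3=9) = 12; EF_Task 7 = 12+9 = 21
ES_Task 8 = max(EF_Task 2=3, EF_Task 4=12) = 12; EF_Task 8 = 12+7 = 19
ES_Task 9 = max(EF_Task 1=12, EF_Task 3=9) = 12; EF_Task 9 = 12+4 = 16
ES_Task 10 = max(EF_Task 4=12, EF_Task 5=14, EF_Task 6=19, EF_Task 7=21, EF_Task 8=19, EF_Task 9=16) = 21; EF_Task 10 = 21+5 = 26
Expected project duration μ = 26 days. Critical path: Task 1 → Task 7 → Task 10.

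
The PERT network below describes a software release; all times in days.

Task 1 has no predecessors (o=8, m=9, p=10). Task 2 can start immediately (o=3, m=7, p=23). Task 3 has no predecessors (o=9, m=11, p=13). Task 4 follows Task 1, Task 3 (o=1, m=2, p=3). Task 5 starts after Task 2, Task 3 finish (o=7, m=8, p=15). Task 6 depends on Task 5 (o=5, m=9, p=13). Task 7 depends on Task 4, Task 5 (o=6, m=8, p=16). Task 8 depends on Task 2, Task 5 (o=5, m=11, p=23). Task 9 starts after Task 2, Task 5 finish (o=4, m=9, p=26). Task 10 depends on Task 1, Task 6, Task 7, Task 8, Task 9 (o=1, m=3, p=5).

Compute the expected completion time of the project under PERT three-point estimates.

te_Task 1 = (8 + 4·9 + 10)/6 = 54/6 = 9
te_Task 2 = (3 + 4·7 + 23)/6 = 54/6 = 9
te_Task 3 = (9 + 4·11 + 13)/6 = 66/6 = 11
te_Task 4 = (1 + 4·2 + 3)/6 = 12/6 = 2
te_Task 5 = (7 + 4·8 + 15)/6 = 54/6 = 9
te_Task 6 = (5 + 4·9 + 13)/6 = 54/6 = 9
te_Task 7 = (6 + 4·8 + 16)/6 = 54/6 = 9
te_Task 8 = (5 + 4·11 + 23)/6 = 72/6 = 12
te_Task 9 = (4 + 4·9 + 26)/6 = 66/6 = 11
te_Task 10 = (1 + 4·3 + 5)/6 = 18/6 = 3

Forward pass:
ES_Task 1 = 0; EF_Task 1 = 9
ES_Task 2 = 0; EF_Task 2 = 9
ES_Task 3 = 0; EF_Task 3 = 11
ES_Task 4 = max(EF_Task 1=9, EF_Task 3=11) = 11; EF_Task 4 = 11+2 = 13
ES_Task 5 = max(EF_Task 2=9, EF_Task 3=11) = 11; EF_Task 5 = 11+9 = 20
ES_Task 6 = 20; EF_Task 6 = 20+9 = 29
ES_Task 7 = max(EF_Task 4=13, EF_Task 5=20) = 20; EF_Task 7 = 20+9 = 29
ES_Task 8 = max(EF_Task 2=9, EF_Task 5=20) = 20; EF_Task 8 = 20+12 = 32
ES_Task 9 = max(EF_Task 2=9, EF_Task 5=20) = 20; EF_Task 9 = 20+11 = 31
ES_Task 10 = max(EF_Task 1=9, EF_Task 6=29, EF_Task 7=29, EF_Task 8=32, EF_Task 9=31) = 32; EF_Task 10 = 32+3 = 35
Expected project duration μ = 35 days. Critical path: Task 3 → Task 5 → Task 8 → Task 10.

35 days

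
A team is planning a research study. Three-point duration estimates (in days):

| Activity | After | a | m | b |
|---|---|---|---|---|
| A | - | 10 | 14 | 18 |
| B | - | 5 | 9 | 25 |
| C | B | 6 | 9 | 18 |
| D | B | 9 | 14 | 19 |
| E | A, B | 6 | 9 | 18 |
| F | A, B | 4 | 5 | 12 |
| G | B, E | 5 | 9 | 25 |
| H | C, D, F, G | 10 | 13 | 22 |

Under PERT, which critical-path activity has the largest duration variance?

te_A = (10 + 4·14 + 18)/6 = 84/6 = 14; σ²_A = ((18−10)/6)² = 1.778
te_B = (5 + 4·9 + 25)/6 = 66/6 = 11; σ²_B = ((25−5)/6)² = 11.111
te_C = (6 + 4·9 + 18)/6 = 60/6 = 10; σ²_C = ((18−6)/6)² = 4.000
te_D = (9 + 4·14 + 19)/6 = 84/6 = 14; σ²_D = ((19−9)/6)² = 2.778
te_E = (6 + 4·9 + 18)/6 = 60/6 = 10; σ²_E = ((18−6)/6)² = 4.000
te_F = (4 + 4·5 + 12)/6 = 36/6 = 6; σ²_F = ((12−4)/6)² = 1.778
te_G = (5 + 4·9 + 25)/6 = 66/6 = 11; σ²_G = ((25−5)/6)² = 11.111
te_H = (10 + 4·13 + 22)/6 = 84/6 = 14; σ²_H = ((22−10)/6)² = 4.000

Forward pass:
ES_A = 0; EF_A = 14
ES_B = 0; EF_B = 11
ES_C = 11; EF_C = 11+10 = 21
ES_D = 11; EF_D = 11+14 = 25
ES_E = max(EF_A=14, EF_B=11) = 14; EF_E = 14+10 = 24
ES_F = max(EF_A=14, EF_B=11) = 14; EF_F = 14+6 = 20
ES_G = max(EF_B=11, EF_E=24) = 24; EF_G = 24+11 = 35
ES_H = max(EF_C=21, EF_D=25, EF_F=20, EF_G=35) = 35; EF_H = 35+14 = 49
Expected project duration μ = 49 days. Critical path: A → E → G → H.

Variances on critical path: σ²_A=1.778, σ²_E=4.000, σ²_G=11.111, σ²_H=4.000.
Largest is σ²_G = 11.111.

G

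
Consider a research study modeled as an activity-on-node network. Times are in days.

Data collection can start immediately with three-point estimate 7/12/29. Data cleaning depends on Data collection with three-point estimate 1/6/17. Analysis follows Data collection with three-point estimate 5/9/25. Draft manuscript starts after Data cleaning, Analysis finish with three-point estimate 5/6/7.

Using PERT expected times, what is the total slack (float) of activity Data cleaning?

4 days

te_Data collection = (7 + 4·12 + 29)/6 = 84/6 = 14
te_Data cleaning = (1 + 4·6 + 17)/6 = 42/6 = 7
te_Analysis = (5 + 4·9 + 25)/6 = 66/6 = 11
te_Draft manuscript = (5 + 4·6 + 7)/6 = 36/6 = 6

Forward pass:
ES_Data collection = 0; EF_Data collection = 14
ES_Data cleaning = 14; EF_Data cleaning = 14+7 = 21
ES_Analysis = 14; EF_Analysis = 14+11 = 25
ES_Draft manuscript = max(EF_Data cleaning=21, EF_Analysis=25) = 25; EF_Draft manuscript = 25+6 = 31
Expected project duration μ = 31 days. Critical path: Data collection → Analysis → Draft manuscript.

Backward pass:
LF_Draft manuscript = 31; LS_Draft manuscript = 31−6 = 25
LF_Analysis = LS_Draft manuscript = 25; LS_Analysis = 25−11 = 14
LF_Data cleaning = LS_Draft manuscript = 25; LS_Data cleaning = 25−7 = 18
LF_Data collection = min(LS_Data cleaning=18, LS_Analysis=14) = 14; LS_Data collection = 14−14 = 0
Slack_Data cleaning = LS_Data cleaning − ES_Data cleaning = 18 − 14 = 4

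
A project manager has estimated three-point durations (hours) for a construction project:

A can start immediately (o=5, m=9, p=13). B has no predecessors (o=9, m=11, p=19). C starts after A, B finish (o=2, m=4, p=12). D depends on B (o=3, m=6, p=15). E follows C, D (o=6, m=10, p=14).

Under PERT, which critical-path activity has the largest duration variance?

te_A = (5 + 4·9 + 13)/6 = 54/6 = 9; σ²_A = ((13−5)/6)² = 1.778
te_B = (9 + 4·11 + 19)/6 = 72/6 = 12; σ²_B = ((19−9)/6)² = 2.778
te_C = (2 + 4·4 + 12)/6 = 30/6 = 5; σ²_C = ((12−2)/6)² = 2.778
te_D = (3 + 4·6 + 15)/6 = 42/6 = 7; σ²_D = ((15−3)/6)² = 4.000
te_E = (6 + 4·10 + 14)/6 = 60/6 = 10; σ²_E = ((14−6)/6)² = 1.778

Forward pass:
ES_A = 0; EF_A = 9
ES_B = 0; EF_B = 12
ES_C = max(EF_A=9, EF_B=12) = 12; EF_C = 12+5 = 17
ES_D = 12; EF_D = 12+7 = 19
ES_E = max(EF_C=17, EF_D=19) = 19; EF_E = 19+10 = 29
Expected project duration μ = 29 hours. Critical path: B → D → E.

Variances on critical path: σ²_B=2.778, σ²_D=4.000, σ²_E=1.778.
Largest is σ²_D = 4.000.

D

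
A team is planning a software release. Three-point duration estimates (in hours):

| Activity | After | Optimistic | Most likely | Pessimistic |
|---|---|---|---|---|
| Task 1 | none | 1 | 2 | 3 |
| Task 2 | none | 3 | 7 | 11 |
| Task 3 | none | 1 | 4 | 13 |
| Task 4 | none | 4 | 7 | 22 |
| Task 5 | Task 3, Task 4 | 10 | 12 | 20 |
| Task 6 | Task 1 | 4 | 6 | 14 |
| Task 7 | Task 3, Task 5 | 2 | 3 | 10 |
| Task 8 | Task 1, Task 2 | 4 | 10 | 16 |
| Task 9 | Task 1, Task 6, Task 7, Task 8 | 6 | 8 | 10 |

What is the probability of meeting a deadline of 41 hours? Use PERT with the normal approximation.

te_Task 1 = (1 + 4·2 + 3)/6 = 12/6 = 2; σ²_Task 1 = ((3−1)/6)² = 0.111
te_Task 2 = (3 + 4·7 + 11)/6 = 42/6 = 7; σ²_Task 2 = ((11−3)/6)² = 1.778
te_Task 3 = (1 + 4·4 + 13)/6 = 30/6 = 5; σ²_Task 3 = ((13−1)/6)² = 4.000
te_Task 4 = (4 + 4·7 + 22)/6 = 54/6 = 9; σ²_Task 4 = ((22−4)/6)² = 9.000
te_Task 5 = (10 + 4·12 + 20)/6 = 78/6 = 13; σ²_Task 5 = ((20−10)/6)² = 2.778
te_Task 6 = (4 + 4·6 + 14)/6 = 42/6 = 7; σ²_Task 6 = ((14−4)/6)² = 2.778
te_Task 7 = (2 + 4·3 + 10)/6 = 24/6 = 4; σ²_Task 7 = ((10−2)/6)² = 1.778
te_Task 8 = (4 + 4·10 + 16)/6 = 60/6 = 10; σ²_Task 8 = ((16−4)/6)² = 4.000
te_Task 9 = (6 + 4·8 + 10)/6 = 48/6 = 8; σ²_Task 9 = ((10−6)/6)² = 0.444

Forward pass:
ES_Task 1 = 0; EF_Task 1 = 2
ES_Task 2 = 0; EF_Task 2 = 7
ES_Task 3 = 0; EF_Task 3 = 5
ES_Task 4 = 0; EF_Task 4 = 9
ES_Task 5 = max(EF_Task 3=5, EF_Task 4=9) = 9; EF_Task 5 = 9+13 = 22
ES_Task 6 = 2; EF_Task 6 = 2+7 = 9
ES_Task 7 = max(EF_Task 3=5, EF_Task 5=22) = 22; EF_Task 7 = 22+4 = 26
ES_Task 8 = max(EF_Task 1=2, EF_Task 2=7) = 7; EF_Task 8 = 7+10 = 17
ES_Task 9 = max(EF_Task 1=2, EF_Task 6=9, EF_Task 7=26, EF_Task 8=17) = 26; EF_Task 9 = 26+8 = 34
Expected project duration μ = 34 hours. Critical path: Task 4 → Task 5 → Task 7 → Task 9.

Variance along critical path = 9.000 + 2.778 + 1.778 + 0.444 = 14.000; σ = √14.000 = 3.742 hours.
Z = (41 − 34) / 3.742 = 1.871
P(T ≤ 41) = Φ(1.871) ≈ 0.969

0.969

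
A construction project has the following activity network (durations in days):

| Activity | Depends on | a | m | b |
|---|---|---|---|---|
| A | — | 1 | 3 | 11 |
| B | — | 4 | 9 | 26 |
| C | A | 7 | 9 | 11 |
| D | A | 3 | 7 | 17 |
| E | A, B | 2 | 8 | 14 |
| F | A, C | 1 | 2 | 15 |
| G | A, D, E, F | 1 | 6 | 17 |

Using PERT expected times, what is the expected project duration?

te_A = (1 + 4·3 + 11)/6 = 24/6 = 4
te_B = (4 + 4·9 + 26)/6 = 66/6 = 11
te_C = (7 + 4·9 + 11)/6 = 54/6 = 9
te_D = (3 + 4·7 + 17)/6 = 48/6 = 8
te_E = (2 + 4·8 + 14)/6 = 48/6 = 8
te_F = (1 + 4·2 + 15)/6 = 24/6 = 4
te_G = (1 + 4·6 + 17)/6 = 42/6 = 7

Forward pass:
ES_A = 0; EF_A = 4
ES_B = 0; EF_B = 11
ES_C = 4; EF_C = 4+9 = 13
ES_D = 4; EF_D = 4+8 = 12
ES_E = max(EF_A=4, EF_B=11) = 11; EF_E = 11+8 = 19
ES_F = max(EF_A=4, EF_C=13) = 13; EF_F = 13+4 = 17
ES_G = max(EF_A=4, EF_D=12, EF_E=19, EF_F=17) = 19; EF_G = 19+7 = 26
Expected project duration μ = 26 days. Critical path: B → E → G.

26 days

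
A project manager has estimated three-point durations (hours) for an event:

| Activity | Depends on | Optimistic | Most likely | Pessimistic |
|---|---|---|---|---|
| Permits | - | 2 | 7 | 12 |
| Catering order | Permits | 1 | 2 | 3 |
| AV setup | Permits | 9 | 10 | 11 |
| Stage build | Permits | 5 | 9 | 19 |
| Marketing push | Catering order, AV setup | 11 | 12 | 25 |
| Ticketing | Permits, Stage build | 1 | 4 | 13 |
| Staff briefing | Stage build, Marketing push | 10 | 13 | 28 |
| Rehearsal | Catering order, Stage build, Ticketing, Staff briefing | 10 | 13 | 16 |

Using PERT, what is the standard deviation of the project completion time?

4.28 hours

te_Permits = (2 + 4·7 + 12)/6 = 42/6 = 7; σ²_Permits = ((12−2)/6)² = 2.778
te_Catering order = (1 + 4·2 + 3)/6 = 12/6 = 2; σ²_Catering order = ((3−1)/6)² = 0.111
te_AV setup = (9 + 4·10 + 11)/6 = 60/6 = 10; σ²_AV setup = ((11−9)/6)² = 0.111
te_Stage build = (5 + 4·9 + 19)/6 = 60/6 = 10; σ²_Stage build = ((19−5)/6)² = 5.444
te_Marketing push = (11 + 4·12 + 25)/6 = 84/6 = 14; σ²_Marketing push = ((25−11)/6)² = 5.444
te_Ticketing = (1 + 4·4 + 13)/6 = 30/6 = 5; σ²_Ticketing = ((13−1)/6)² = 4.000
te_Staff briefing = (10 + 4·13 + 28)/6 = 90/6 = 15; σ²_Staff briefing = ((28−10)/6)² = 9.000
te_Rehearsal = (10 + 4·13 + 16)/6 = 78/6 = 13; σ²_Rehearsal = ((16−10)/6)² = 1.000

Forward pass:
ES_Permits = 0; EF_Permits = 7
ES_Catering order = 7; EF_Catering order = 7+2 = 9
ES_AV setup = 7; EF_AV setup = 7+10 = 17
ES_Stage build = 7; EF_Stage build = 7+10 = 17
ES_Marketing push = max(EF_Catering order=9, EF_AV setup=17) = 17; EF_Marketing push = 17+14 = 31
ES_Ticketing = max(EF_Permits=7, EF_Stage build=17) = 17; EF_Ticketing = 17+5 = 22
ES_Staff briefing = max(EF_Stage build=17, EF_Marketing push=31) = 31; EF_Staff briefing = 31+15 = 46
ES_Rehearsal = max(EF_Catering order=9, EF_Stage build=17, EF_Ticketing=22, EF_Staff briefing=46) = 46; EF_Rehearsal = 46+13 = 59
Expected project duration μ = 59 hours. Critical path: Permits → AV setup → Marketing push → Staff briefing → Rehearsal.

Variance along critical path = 2.778 + 0.111 + 5.444 + 9.000 + 1.000 = 18.333
σ = √18.333 = 4.282 hours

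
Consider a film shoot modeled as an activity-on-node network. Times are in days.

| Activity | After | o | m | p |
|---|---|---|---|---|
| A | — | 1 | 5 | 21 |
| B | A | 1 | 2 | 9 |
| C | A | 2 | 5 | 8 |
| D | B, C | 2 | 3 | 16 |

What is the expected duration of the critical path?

te_A = (1 + 4·5 + 21)/6 = 42/6 = 7
te_B = (1 + 4·2 + 9)/6 = 18/6 = 3
te_C = (2 + 4·5 + 8)/6 = 30/6 = 5
te_D = (2 + 4·3 + 16)/6 = 30/6 = 5

Forward pass:
ES_A = 0; EF_A = 7
ES_B = 7; EF_B = 7+3 = 10
ES_C = 7; EF_C = 7+5 = 12
ES_D = max(EF_B=10, EF_C=12) = 12; EF_D = 12+5 = 17
Expected project duration μ = 17 days. Critical path: A → C → D.

17 days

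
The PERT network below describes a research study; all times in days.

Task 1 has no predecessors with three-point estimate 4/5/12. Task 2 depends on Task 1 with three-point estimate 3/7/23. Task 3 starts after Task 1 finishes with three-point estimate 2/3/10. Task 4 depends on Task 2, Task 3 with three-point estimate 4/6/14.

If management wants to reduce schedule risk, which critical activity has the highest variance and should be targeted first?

Task 2

te_Task 1 = (4 + 4·5 + 12)/6 = 36/6 = 6; σ²_Task 1 = ((12−4)/6)² = 1.778
te_Task 2 = (3 + 4·7 + 23)/6 = 54/6 = 9; σ²_Task 2 = ((23−3)/6)² = 11.111
te_Task 3 = (2 + 4·3 + 10)/6 = 24/6 = 4; σ²_Task 3 = ((10−2)/6)² = 1.778
te_Task 4 = (4 + 4·6 + 14)/6 = 42/6 = 7; σ²_Task 4 = ((14−4)/6)² = 2.778

Forward pass:
ES_Task 1 = 0; EF_Task 1 = 6
ES_Task 2 = 6; EF_Task 2 = 6+9 = 15
ES_Task 3 = 6; EF_Task 3 = 6+4 = 10
ES_Task 4 = max(EF_Task 2=15, EF_Task 3=10) = 15; EF_Task 4 = 15+7 = 22
Expected project duration μ = 22 days. Critical path: Task 1 → Task 2 → Task 4.

Variances on critical path: σ²_Task 1=1.778, σ²_Task 2=11.111, σ²_Task 4=2.778.
Largest is σ²_Task 2 = 11.111.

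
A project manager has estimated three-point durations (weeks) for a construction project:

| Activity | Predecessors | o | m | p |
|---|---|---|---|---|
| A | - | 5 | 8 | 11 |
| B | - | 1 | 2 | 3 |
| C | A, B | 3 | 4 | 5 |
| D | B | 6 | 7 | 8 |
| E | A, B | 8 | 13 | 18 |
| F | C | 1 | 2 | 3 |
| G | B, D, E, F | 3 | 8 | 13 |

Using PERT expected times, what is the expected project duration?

te_A = (5 + 4·8 + 11)/6 = 48/6 = 8
te_B = (1 + 4·2 + 3)/6 = 12/6 = 2
te_C = (3 + 4·4 + 5)/6 = 24/6 = 4
te_D = (6 + 4·7 + 8)/6 = 42/6 = 7
te_E = (8 + 4·13 + 18)/6 = 78/6 = 13
te_F = (1 + 4·2 + 3)/6 = 12/6 = 2
te_G = (3 + 4·8 + 13)/6 = 48/6 = 8

Forward pass:
ES_A = 0; EF_A = 8
ES_B = 0; EF_B = 2
ES_C = max(EF_A=8, EF_B=2) = 8; EF_C = 8+4 = 12
ES_D = 2; EF_D = 2+7 = 9
ES_E = max(EF_A=8, EF_B=2) = 8; EF_E = 8+13 = 21
ES_F = 12; EF_F = 12+2 = 14
ES_G = max(EF_B=2, EF_D=9, EF_E=21, EF_F=14) = 21; EF_G = 21+8 = 29
Expected project duration μ = 29 weeks. Critical path: A → E → G.

29 weeks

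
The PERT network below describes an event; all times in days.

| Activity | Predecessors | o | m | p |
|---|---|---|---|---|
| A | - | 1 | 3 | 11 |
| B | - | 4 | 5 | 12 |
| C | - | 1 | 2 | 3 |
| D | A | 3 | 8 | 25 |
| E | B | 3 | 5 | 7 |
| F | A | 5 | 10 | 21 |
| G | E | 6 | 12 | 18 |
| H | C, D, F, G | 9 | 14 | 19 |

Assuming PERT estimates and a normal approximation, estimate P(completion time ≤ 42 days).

te_A = (1 + 4·3 + 11)/6 = 24/6 = 4; σ²_A = ((11−1)/6)² = 2.778
te_B = (4 + 4·5 + 12)/6 = 36/6 = 6; σ²_B = ((12−4)/6)² = 1.778
te_C = (1 + 4·2 + 3)/6 = 12/6 = 2; σ²_C = ((3−1)/6)² = 0.111
te_D = (3 + 4·8 + 25)/6 = 60/6 = 10; σ²_D = ((25−3)/6)² = 13.444
te_E = (3 + 4·5 + 7)/6 = 30/6 = 5; σ²_E = ((7−3)/6)² = 0.444
te_F = (5 + 4·10 + 21)/6 = 66/6 = 11; σ²_F = ((21−5)/6)² = 7.111
te_G = (6 + 4·12 + 18)/6 = 72/6 = 12; σ²_G = ((18−6)/6)² = 4.000
te_H = (9 + 4·14 + 19)/6 = 84/6 = 14; σ²_H = ((19−9)/6)² = 2.778

Forward pass:
ES_A = 0; EF_A = 4
ES_B = 0; EF_B = 6
ES_C = 0; EF_C = 2
ES_D = 4; EF_D = 4+10 = 14
ES_E = 6; EF_E = 6+5 = 11
ES_F = 4; EF_F = 4+11 = 15
ES_G = 11; EF_G = 11+12 = 23
ES_H = max(EF_C=2, EF_D=14, EF_F=15, EF_G=23) = 23; EF_H = 23+14 = 37
Expected project duration μ = 37 days. Critical path: B → E → G → H.

Variance along critical path = 1.778 + 0.444 + 4.000 + 2.778 = 9.000; σ = √9.000 = 3.000 days.
Z = (42 − 37) / 3.000 = 1.667
P(T ≤ 42) = Φ(1.667) ≈ 0.952

0.952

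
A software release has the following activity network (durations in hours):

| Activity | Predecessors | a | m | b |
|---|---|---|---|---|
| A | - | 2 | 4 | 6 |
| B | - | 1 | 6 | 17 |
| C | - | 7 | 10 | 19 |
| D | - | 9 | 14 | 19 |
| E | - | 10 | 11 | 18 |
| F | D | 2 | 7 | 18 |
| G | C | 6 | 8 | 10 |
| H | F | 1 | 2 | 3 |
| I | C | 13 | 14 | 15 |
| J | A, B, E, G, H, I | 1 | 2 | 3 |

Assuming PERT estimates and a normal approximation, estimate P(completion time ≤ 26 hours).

0.313

te_A = (2 + 4·4 + 6)/6 = 24/6 = 4; σ²_A = ((6−2)/6)² = 0.444
te_B = (1 + 4·6 + 17)/6 = 42/6 = 7; σ²_B = ((17−1)/6)² = 7.111
te_C = (7 + 4·10 + 19)/6 = 66/6 = 11; σ²_C = ((19−7)/6)² = 4.000
te_D = (9 + 4·14 + 19)/6 = 84/6 = 14; σ²_D = ((19−9)/6)² = 2.778
te_E = (10 + 4·11 + 18)/6 = 72/6 = 12; σ²_E = ((18−10)/6)² = 1.778
te_F = (2 + 4·7 + 18)/6 = 48/6 = 8; σ²_F = ((18−2)/6)² = 7.111
te_G = (6 + 4·8 + 10)/6 = 48/6 = 8; σ²_G = ((10−6)/6)² = 0.444
te_H = (1 + 4·2 + 3)/6 = 12/6 = 2; σ²_H = ((3−1)/6)² = 0.111
te_I = (13 + 4·14 + 15)/6 = 84/6 = 14; σ²_I = ((15−13)/6)² = 0.111
te_J = (1 + 4·2 + 3)/6 = 12/6 = 2; σ²_J = ((3−1)/6)² = 0.111

Forward pass:
ES_A = 0; EF_A = 4
ES_B = 0; EF_B = 7
ES_C = 0; EF_C = 11
ES_D = 0; EF_D = 14
ES_E = 0; EF_E = 12
ES_F = 14; EF_F = 14+8 = 22
ES_G = 11; EF_G = 11+8 = 19
ES_H = 22; EF_H = 22+2 = 24
ES_I = 11; EF_I = 11+14 = 25
ES_J = max(EF_A=4, EF_B=7, EF_E=12, EF_G=19, EF_H=24, EF_I=25) = 25; EF_J = 25+2 = 27
Expected project duration μ = 27 hours. Critical path: C → I → J.

Variance along critical path = 4.000 + 0.111 + 0.111 = 4.222; σ = √4.222 = 2.055 hours.
Z = (26 − 27) / 2.055 = -0.487
P(T ≤ 26) = Φ(-0.487) ≈ 0.313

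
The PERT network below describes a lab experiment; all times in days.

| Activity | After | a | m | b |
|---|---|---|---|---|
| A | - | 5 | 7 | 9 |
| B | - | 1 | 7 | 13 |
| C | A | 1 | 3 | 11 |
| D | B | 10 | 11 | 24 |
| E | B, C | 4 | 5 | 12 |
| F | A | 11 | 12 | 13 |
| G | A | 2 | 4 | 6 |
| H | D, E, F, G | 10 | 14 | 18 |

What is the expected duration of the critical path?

te_A = (5 + 4·7 + 9)/6 = 42/6 = 7
te_B = (1 + 4·7 + 13)/6 = 42/6 = 7
te_C = (1 + 4·3 + 11)/6 = 24/6 = 4
te_D = (10 + 4·11 + 24)/6 = 78/6 = 13
te_E = (4 + 4·5 + 12)/6 = 36/6 = 6
te_F = (11 + 4·12 + 13)/6 = 72/6 = 12
te_G = (2 + 4·4 + 6)/6 = 24/6 = 4
te_H = (10 + 4·14 + 18)/6 = 84/6 = 14

Forward pass:
ES_A = 0; EF_A = 7
ES_B = 0; EF_B = 7
ES_C = 7; EF_C = 7+4 = 11
ES_D = 7; EF_D = 7+13 = 20
ES_E = max(EF_B=7, EF_C=11) = 11; EF_E = 11+6 = 17
ES_F = 7; EF_F = 7+12 = 19
ES_G = 7; EF_G = 7+4 = 11
ES_H = max(EF_D=20, EF_E=17, EF_F=19, EF_G=11) = 20; EF_H = 20+14 = 34
Expected project duration μ = 34 days. Critical path: B → D → H.

34 days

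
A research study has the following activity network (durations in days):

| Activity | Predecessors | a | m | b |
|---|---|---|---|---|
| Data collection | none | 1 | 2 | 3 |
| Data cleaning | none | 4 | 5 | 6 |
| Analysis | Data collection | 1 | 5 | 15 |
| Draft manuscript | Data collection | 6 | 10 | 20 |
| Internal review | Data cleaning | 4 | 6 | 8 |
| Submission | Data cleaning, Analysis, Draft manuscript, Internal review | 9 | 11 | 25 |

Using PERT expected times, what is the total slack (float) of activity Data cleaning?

2 days

te_Data collection = (1 + 4·2 + 3)/6 = 12/6 = 2
te_Data cleaning = (4 + 4·5 + 6)/6 = 30/6 = 5
te_Analysis = (1 + 4·5 + 15)/6 = 36/6 = 6
te_Draft manuscript = (6 + 4·10 + 20)/6 = 66/6 = 11
te_Internal review = (4 + 4·6 + 8)/6 = 36/6 = 6
te_Submission = (9 + 4·11 + 25)/6 = 78/6 = 13

Forward pass:
ES_Data collection = 0; EF_Data collection = 2
ES_Data cleaning = 0; EF_Data cleaning = 5
ES_Analysis = 2; EF_Analysis = 2+6 = 8
ES_Draft manuscript = 2; EF_Draft manuscript = 2+11 = 13
ES_Internal review = 5; EF_Internal review = 5+6 = 11
ES_Submission = max(EF_Data cleaning=5, EF_Analysis=8, EF_Draft manuscript=13, EF_Internal review=11) = 13; EF_Submission = 13+13 = 26
Expected project duration μ = 26 days. Critical path: Data collection → Draft manuscript → Submission.

Backward pass:
LF_Submission = 26; LS_Submission = 26−13 = 13
LF_Internal review = LS_Submission = 13; LS_Internal review = 13−6 = 7
LF_Draft manuscript = LS_Submission = 13; LS_Draft manuscript = 13−11 = 2
LF_Analysis = LS_Submission = 13; LS_Analysis = 13−6 = 7
LF_Data cleaning = min(LS_Internal review=7, LS_Submission=13) = 7; LS_Data cleaning = 7−5 = 2
LF_Data collection = min(LS_Analysis=7, LS_Draft manuscript=2) = 2; LS_Data collection = 2−2 = 0
Slack_Data cleaning = LS_Data cleaning − ES_Data cleaning = 2 − 0 = 2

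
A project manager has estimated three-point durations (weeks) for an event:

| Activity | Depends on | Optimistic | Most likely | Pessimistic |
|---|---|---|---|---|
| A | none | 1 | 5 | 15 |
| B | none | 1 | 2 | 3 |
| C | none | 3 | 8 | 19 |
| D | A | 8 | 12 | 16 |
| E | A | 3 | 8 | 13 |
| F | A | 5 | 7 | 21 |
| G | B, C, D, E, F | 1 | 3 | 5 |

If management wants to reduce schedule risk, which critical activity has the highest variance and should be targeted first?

A

te_A = (1 + 4·5 + 15)/6 = 36/6 = 6; σ²_A = ((15−1)/6)² = 5.444
te_B = (1 + 4·2 + 3)/6 = 12/6 = 2; σ²_B = ((3−1)/6)² = 0.111
te_C = (3 + 4·8 + 19)/6 = 54/6 = 9; σ²_C = ((19−3)/6)² = 7.111
te_D = (8 + 4·12 + 16)/6 = 72/6 = 12; σ²_D = ((16−8)/6)² = 1.778
te_E = (3 + 4·8 + 13)/6 = 48/6 = 8; σ²_E = ((13−3)/6)² = 2.778
te_F = (5 + 4·7 + 21)/6 = 54/6 = 9; σ²_F = ((21−5)/6)² = 7.111
te_G = (1 + 4·3 + 5)/6 = 18/6 = 3; σ²_G = ((5−1)/6)² = 0.444

Forward pass:
ES_A = 0; EF_A = 6
ES_B = 0; EF_B = 2
ES_C = 0; EF_C = 9
ES_D = 6; EF_D = 6+12 = 18
ES_E = 6; EF_E = 6+8 = 14
ES_F = 6; EF_F = 6+9 = 15
ES_G = max(EF_B=2, EF_C=9, EF_D=18, EF_E=14, EF_F=15) = 18; EF_G = 18+3 = 21
Expected project duration μ = 21 weeks. Critical path: A → D → G.

Variances on critical path: σ²_A=5.444, σ²_D=1.778, σ²_G=0.444.
Largest is σ²_A = 5.444.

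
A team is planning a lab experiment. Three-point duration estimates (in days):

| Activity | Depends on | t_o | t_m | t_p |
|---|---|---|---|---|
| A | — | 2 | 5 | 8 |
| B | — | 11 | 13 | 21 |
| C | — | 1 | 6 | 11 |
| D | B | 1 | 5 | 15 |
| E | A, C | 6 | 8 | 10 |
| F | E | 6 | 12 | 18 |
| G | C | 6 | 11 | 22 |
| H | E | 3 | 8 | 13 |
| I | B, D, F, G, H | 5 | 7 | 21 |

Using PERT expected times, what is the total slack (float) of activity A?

1 days

te_A = (2 + 4·5 + 8)/6 = 30/6 = 5
te_B = (11 + 4·13 + 21)/6 = 84/6 = 14
te_C = (1 + 4·6 + 11)/6 = 36/6 = 6
te_D = (1 + 4·5 + 15)/6 = 36/6 = 6
te_E = (6 + 4·8 + 10)/6 = 48/6 = 8
te_F = (6 + 4·12 + 18)/6 = 72/6 = 12
te_G = (6 + 4·11 + 22)/6 = 72/6 = 12
te_H = (3 + 4·8 + 13)/6 = 48/6 = 8
te_I = (5 + 4·7 + 21)/6 = 54/6 = 9

Forward pass:
ES_A = 0; EF_A = 5
ES_B = 0; EF_B = 14
ES_C = 0; EF_C = 6
ES_D = 14; EF_D = 14+6 = 20
ES_E = max(EF_A=5, EF_C=6) = 6; EF_E = 6+8 = 14
ES_F = 14; EF_F = 14+12 = 26
ES_G = 6; EF_G = 6+12 = 18
ES_H = 14; EF_H = 14+8 = 22
ES_I = max(EF_B=14, EF_D=20, EF_F=26, EF_G=18, EF_H=22) = 26; EF_I = 26+9 = 35
Expected project duration μ = 35 days. Critical path: C → E → F → I.

Backward pass:
LF_I = 35; LS_I = 35−9 = 26
LF_H = LS_I = 26; LS_H = 26−8 = 18
LF_G = LS_I = 26; LS_G = 26−12 = 14
LF_F = LS_I = 26; LS_F = 26−12 = 14
LF_E = min(LS_F=14, LS_H=18) = 14; LS_E = 14−8 = 6
LF_D = LS_I = 26; LS_D = 26−6 = 20
LF_C = min(LS_E=6, LS_G=14) = 6; LS_C = 6−6 = 0
LF_B = min(LS_D=20, LS_I=26) = 20; LS_B = 20−14 = 6
LF_A = LS_E = 6; LS_A = 6−5 = 1
Slack_A = LS_A − ES_A = 1 − 0 = 1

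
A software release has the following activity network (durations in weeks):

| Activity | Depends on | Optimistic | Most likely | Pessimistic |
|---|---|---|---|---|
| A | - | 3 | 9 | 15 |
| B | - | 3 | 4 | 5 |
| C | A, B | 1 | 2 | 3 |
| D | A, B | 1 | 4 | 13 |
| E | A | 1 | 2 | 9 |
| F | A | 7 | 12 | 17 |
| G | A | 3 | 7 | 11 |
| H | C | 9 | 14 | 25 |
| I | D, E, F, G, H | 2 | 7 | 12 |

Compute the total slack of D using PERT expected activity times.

te_A = (3 + 4·9 + 15)/6 = 54/6 = 9
te_B = (3 + 4·4 + 5)/6 = 24/6 = 4
te_C = (1 + 4·2 + 3)/6 = 12/6 = 2
te_D = (1 + 4·4 + 13)/6 = 30/6 = 5
te_E = (1 + 4·2 + 9)/6 = 18/6 = 3
te_F = (7 + 4·12 + 17)/6 = 72/6 = 12
te_G = (3 + 4·7 + 11)/6 = 42/6 = 7
te_H = (9 + 4·14 + 25)/6 = 90/6 = 15
te_I = (2 + 4·7 + 12)/6 = 42/6 = 7

Forward pass:
ES_A = 0; EF_A = 9
ES_B = 0; EF_B = 4
ES_C = max(EF_A=9, EF_B=4) = 9; EF_C = 9+2 = 11
ES_D = max(EF_A=9, EF_B=4) = 9; EF_D = 9+5 = 14
ES_E = 9; EF_E = 9+3 = 12
ES_F = 9; EF_F = 9+12 = 21
ES_G = 9; EF_G = 9+7 = 16
ES_H = 11; EF_H = 11+15 = 26
ES_I = max(EF_D=14, EF_E=12, EF_F=21, EF_G=16, EF_H=26) = 26; EF_I = 26+7 = 33
Expected project duration μ = 33 weeks. Critical path: A → C → H → I.

Backward pass:
LF_I = 33; LS_I = 33−7 = 26
LF_H = LS_I = 26; LS_H = 26−15 = 11
LF_G = LS_I = 26; LS_G = 26−7 = 19
LF_F = LS_I = 26; LS_F = 26−12 = 14
LF_E = LS_I = 26; LS_E = 26−3 = 23
LF_D = LS_I = 26; LS_D = 26−5 = 21
LF_C = LS_H = 11; LS_C = 11−2 = 9
LF_B = min(LS_C=9, LS_D=21) = 9; LS_B = 9−4 = 5
LF_A = min(LS_C=9, LS_D=21, LS_E=23, LS_F=14, LS_G=19) = 9; LS_A = 9−9 = 0
Slack_D = LS_D − ES_D = 21 − 9 = 12

12 weeks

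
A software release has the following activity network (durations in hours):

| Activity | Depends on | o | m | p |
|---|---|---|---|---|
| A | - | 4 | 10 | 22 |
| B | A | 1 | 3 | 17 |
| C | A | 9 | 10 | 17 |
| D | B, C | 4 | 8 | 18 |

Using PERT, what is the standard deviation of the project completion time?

4.03 hours

te_A = (4 + 4·10 + 22)/6 = 66/6 = 11; σ²_A = ((22−4)/6)² = 9.000
te_B = (1 + 4·3 + 17)/6 = 30/6 = 5; σ²_B = ((17−1)/6)² = 7.111
te_C = (9 + 4·10 + 17)/6 = 66/6 = 11; σ²_C = ((17−9)/6)² = 1.778
te_D = (4 + 4·8 + 18)/6 = 54/6 = 9; σ²_D = ((18−4)/6)² = 5.444

Forward pass:
ES_A = 0; EF_A = 11
ES_B = 11; EF_B = 11+5 = 16
ES_C = 11; EF_C = 11+11 = 22
ES_D = max(EF_B=16, EF_C=22) = 22; EF_D = 22+9 = 31
Expected project duration μ = 31 hours. Critical path: A → C → D.

Variance along critical path = 9.000 + 1.778 + 5.444 = 16.222
σ = √16.222 = 4.028 hours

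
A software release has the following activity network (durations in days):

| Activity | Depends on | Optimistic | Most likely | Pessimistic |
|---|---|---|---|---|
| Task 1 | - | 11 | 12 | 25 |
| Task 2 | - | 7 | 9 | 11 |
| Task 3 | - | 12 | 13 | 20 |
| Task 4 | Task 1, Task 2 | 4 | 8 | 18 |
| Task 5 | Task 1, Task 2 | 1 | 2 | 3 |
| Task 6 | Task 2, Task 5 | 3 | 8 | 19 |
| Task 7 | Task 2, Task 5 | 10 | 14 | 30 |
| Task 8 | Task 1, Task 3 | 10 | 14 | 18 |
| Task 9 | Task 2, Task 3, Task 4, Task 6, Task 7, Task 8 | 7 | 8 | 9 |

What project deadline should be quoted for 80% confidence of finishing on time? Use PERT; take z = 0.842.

43.4 days

te_Task 1 = (11 + 4·12 + 25)/6 = 84/6 = 14; σ²_Task 1 = ((25−11)/6)² = 5.444
te_Task 2 = (7 + 4·9 + 11)/6 = 54/6 = 9; σ²_Task 2 = ((11−7)/6)² = 0.444
te_Task 3 = (12 + 4·13 + 20)/6 = 84/6 = 14; σ²_Task 3 = ((20−12)/6)² = 1.778
te_Task 4 = (4 + 4·8 + 18)/6 = 54/6 = 9; σ²_Task 4 = ((18−4)/6)² = 5.444
te_Task 5 = (1 + 4·2 + 3)/6 = 12/6 = 2; σ²_Task 5 = ((3−1)/6)² = 0.111
te_Task 6 = (3 + 4·8 + 19)/6 = 54/6 = 9; σ²_Task 6 = ((19−3)/6)² = 7.111
te_Task 7 = (10 + 4·14 + 30)/6 = 96/6 = 16; σ²_Task 7 = ((30−10)/6)² = 11.111
te_Task 8 = (10 + 4·14 + 18)/6 = 84/6 = 14; σ²_Task 8 = ((18−10)/6)² = 1.778
te_Task 9 = (7 + 4·8 + 9)/6 = 48/6 = 8; σ²_Task 9 = ((9−7)/6)² = 0.111

Forward pass:
ES_Task 1 = 0; EF_Task 1 = 14
ES_Task 2 = 0; EF_Task 2 = 9
ES_Task 3 = 0; EF_Task 3 = 14
ES_Task 4 = max(EF_Task 1=14, EF_Task 2=9) = 14; EF_Task 4 = 14+9 = 23
ES_Task 5 = max(EF_Task 1=14, EF_Task 2=9) = 14; EF_Task 5 = 14+2 = 16
ES_Task 6 = max(EF_Task 2=9, EF_Task 5=16) = 16; EF_Task 6 = 16+9 = 25
ES_Task 7 = max(EF_Task 2=9, EF_Task 5=16) = 16; EF_Task 7 = 16+16 = 32
ES_Task 8 = max(EF_Task 1=14, EF_Task 3=14) = 14; EF_Task 8 = 14+14 = 28
ES_Task 9 = max(EF_Task 2=9, EF_Task 3=14, EF_Task 4=23, EF_Task 6=25, EF_Task 7=32, EF_Task 8=28) = 32; EF_Task 9 = 32+8 = 40
Expected project duration μ = 40 days. Critical path: Task 1 → Task 5 → Task 7 → Task 9.

Variance along critical path = 5.444 + 0.111 + 11.111 + 0.111 = 16.778; σ = 4.096 days.
D = μ + z·σ = 40 + 0.842·4.096 = 43.4 days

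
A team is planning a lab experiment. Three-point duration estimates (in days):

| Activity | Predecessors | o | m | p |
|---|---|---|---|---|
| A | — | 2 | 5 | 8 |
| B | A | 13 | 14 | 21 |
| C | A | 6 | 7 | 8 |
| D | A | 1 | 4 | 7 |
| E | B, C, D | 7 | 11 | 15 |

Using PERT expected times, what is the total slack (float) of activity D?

11 days

te_A = (2 + 4·5 + 8)/6 = 30/6 = 5
te_B = (13 + 4·14 + 21)/6 = 90/6 = 15
te_C = (6 + 4·7 + 8)/6 = 42/6 = 7
te_D = (1 + 4·4 + 7)/6 = 24/6 = 4
te_E = (7 + 4·11 + 15)/6 = 66/6 = 11

Forward pass:
ES_A = 0; EF_A = 5
ES_B = 5; EF_B = 5+15 = 20
ES_C = 5; EF_C = 5+7 = 12
ES_D = 5; EF_D = 5+4 = 9
ES_E = max(EF_B=20, EF_C=12, EF_D=9) = 20; EF_E = 20+11 = 31
Expected project duration μ = 31 days. Critical path: A → B → E.

Backward pass:
LF_E = 31; LS_E = 31−11 = 20
LF_D = LS_E = 20; LS_D = 20−4 = 16
LF_C = LS_E = 20; LS_C = 20−7 = 13
LF_B = LS_E = 20; LS_B = 20−15 = 5
LF_A = min(LS_B=5, LS_C=13, LS_D=16) = 5; LS_A = 5−5 = 0
Slack_D = LS_D − ES_D = 16 − 5 = 11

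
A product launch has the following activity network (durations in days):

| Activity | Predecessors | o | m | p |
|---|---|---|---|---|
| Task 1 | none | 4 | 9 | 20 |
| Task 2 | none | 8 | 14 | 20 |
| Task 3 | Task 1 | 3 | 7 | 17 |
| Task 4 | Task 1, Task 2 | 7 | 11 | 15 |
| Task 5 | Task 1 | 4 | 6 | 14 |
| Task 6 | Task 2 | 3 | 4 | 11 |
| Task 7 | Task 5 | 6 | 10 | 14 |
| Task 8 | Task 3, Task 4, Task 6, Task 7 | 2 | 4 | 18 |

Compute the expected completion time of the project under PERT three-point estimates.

te_Task 1 = (4 + 4·9 + 20)/6 = 60/6 = 10
te_Task 2 = (8 + 4·14 + 20)/6 = 84/6 = 14
te_Task 3 = (3 + 4·7 + 17)/6 = 48/6 = 8
te_Task 4 = (7 + 4·11 + 15)/6 = 66/6 = 11
te_Task 5 = (4 + 4·6 + 14)/6 = 42/6 = 7
te_Task 6 = (3 + 4·4 + 11)/6 = 30/6 = 5
te_Task 7 = (6 + 4·10 + 14)/6 = 60/6 = 10
te_Task 8 = (2 + 4·4 + 18)/6 = 36/6 = 6

Forward pass:
ES_Task 1 = 0; EF_Task 1 = 10
ES_Task 2 = 0; EF_Task 2 = 14
ES_Task 3 = 10; EF_Task 3 = 10+8 = 18
ES_Task 4 = max(EF_Task 1=10, EF_Task 2=14) = 14; EF_Task 4 = 14+11 = 25
ES_Task 5 = 10; EF_Task 5 = 10+7 = 17
ES_Task 6 = 14; EF_Task 6 = 14+5 = 19
ES_Task 7 = 17; EF_Task 7 = 17+10 = 27
ES_Task 8 = max(EF_Task 3=18, EF_Task 4=25, EF_Task 6=19, EF_Task 7=27) = 27; EF_Task 8 = 27+6 = 33
Expected project duration μ = 33 days. Critical path: Task 1 → Task 5 → Task 7 → Task 8.

33 days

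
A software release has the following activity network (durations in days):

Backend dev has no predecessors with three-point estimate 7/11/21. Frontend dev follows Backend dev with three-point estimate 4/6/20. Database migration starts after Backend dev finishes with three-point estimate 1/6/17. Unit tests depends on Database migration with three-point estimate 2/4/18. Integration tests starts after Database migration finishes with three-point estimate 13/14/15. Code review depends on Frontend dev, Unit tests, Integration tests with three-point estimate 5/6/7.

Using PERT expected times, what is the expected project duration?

39 days

te_Backend dev = (7 + 4·11 + 21)/6 = 72/6 = 12
te_Frontend dev = (4 + 4·6 + 20)/6 = 48/6 = 8
te_Database migration = (1 + 4·6 + 17)/6 = 42/6 = 7
te_Unit tests = (2 + 4·4 + 18)/6 = 36/6 = 6
te_Integration tests = (13 + 4·14 + 15)/6 = 84/6 = 14
te_Code review = (5 + 4·6 + 7)/6 = 36/6 = 6

Forward pass:
ES_Backend dev = 0; EF_Backend dev = 12
ES_Frontend dev = 12; EF_Frontend dev = 12+8 = 20
ES_Database migration = 12; EF_Database migration = 12+7 = 19
ES_Unit tests = 19; EF_Unit tests = 19+6 = 25
ES_Integration tests = 19; EF_Integration tests = 19+14 = 33
ES_Code review = max(EF_Frontend dev=20, EF_Unit tests=25, EF_Integration tests=33) = 33; EF_Code review = 33+6 = 39
Expected project duration μ = 39 days. Critical path: Backend dev → Database migration → Integration tests → Code review.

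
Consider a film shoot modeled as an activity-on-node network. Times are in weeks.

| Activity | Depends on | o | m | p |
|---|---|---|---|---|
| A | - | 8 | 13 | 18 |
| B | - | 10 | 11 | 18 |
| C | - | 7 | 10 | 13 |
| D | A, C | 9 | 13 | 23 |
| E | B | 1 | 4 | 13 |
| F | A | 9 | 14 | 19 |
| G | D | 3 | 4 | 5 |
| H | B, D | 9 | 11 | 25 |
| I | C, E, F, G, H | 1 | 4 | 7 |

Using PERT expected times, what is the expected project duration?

44 weeks

te_A = (8 + 4·13 + 18)/6 = 78/6 = 13
te_B = (10 + 4·11 + 18)/6 = 72/6 = 12
te_C = (7 + 4·10 + 13)/6 = 60/6 = 10
te_D = (9 + 4·13 + 23)/6 = 84/6 = 14
te_E = (1 + 4·4 + 13)/6 = 30/6 = 5
te_F = (9 + 4·14 + 19)/6 = 84/6 = 14
te_G = (3 + 4·4 + 5)/6 = 24/6 = 4
te_H = (9 + 4·11 + 25)/6 = 78/6 = 13
te_I = (1 + 4·4 + 7)/6 = 24/6 = 4

Forward pass:
ES_A = 0; EF_A = 13
ES_B = 0; EF_B = 12
ES_C = 0; EF_C = 10
ES_D = max(EF_A=13, EF_C=10) = 13; EF_D = 13+14 = 27
ES_E = 12; EF_E = 12+5 = 17
ES_F = 13; EF_F = 13+14 = 27
ES_G = 27; EF_G = 27+4 = 31
ES_H = max(EF_B=12, EF_D=27) = 27; EF_H = 27+13 = 40
ES_I = max(EF_C=10, EF_E=17, EF_F=27, EF_G=31, EF_H=40) = 40; EF_I = 40+4 = 44
Expected project duration μ = 44 weeks. Critical path: A → D → H → I.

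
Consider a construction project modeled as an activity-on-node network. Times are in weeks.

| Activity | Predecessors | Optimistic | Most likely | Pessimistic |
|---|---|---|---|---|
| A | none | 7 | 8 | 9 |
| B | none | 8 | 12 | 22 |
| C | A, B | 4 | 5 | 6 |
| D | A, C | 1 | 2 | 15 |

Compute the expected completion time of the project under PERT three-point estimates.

te_A = (7 + 4·8 + 9)/6 = 48/6 = 8
te_B = (8 + 4·12 + 22)/6 = 78/6 = 13
te_C = (4 + 4·5 + 6)/6 = 30/6 = 5
te_D = (1 + 4·2 + 15)/6 = 24/6 = 4

Forward pass:
ES_A = 0; EF_A = 8
ES_B = 0; EF_B = 13
ES_C = max(EF_A=8, EF_B=13) = 13; EF_C = 13+5 = 18
ES_D = max(EF_A=8, EF_C=18) = 18; EF_D = 18+4 = 22
Expected project duration μ = 22 weeks. Critical path: B → C → D.

22 weeks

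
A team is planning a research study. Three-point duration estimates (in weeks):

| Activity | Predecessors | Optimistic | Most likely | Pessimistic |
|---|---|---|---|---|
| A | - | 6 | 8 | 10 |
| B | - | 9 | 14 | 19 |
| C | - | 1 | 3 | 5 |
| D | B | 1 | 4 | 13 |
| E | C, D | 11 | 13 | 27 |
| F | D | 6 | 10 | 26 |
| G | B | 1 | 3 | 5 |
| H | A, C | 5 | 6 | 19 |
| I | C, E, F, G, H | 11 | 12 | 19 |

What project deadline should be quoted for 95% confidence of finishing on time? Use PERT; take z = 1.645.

te_A = (6 + 4·8 + 10)/6 = 48/6 = 8; σ²_A = ((10−6)/6)² = 0.444
te_B = (9 + 4·14 + 19)/6 = 84/6 = 14; σ²_B = ((19−9)/6)² = 2.778
te_C = (1 + 4·3 + 5)/6 = 18/6 = 3; σ²_C = ((5−1)/6)² = 0.444
te_D = (1 + 4·4 + 13)/6 = 30/6 = 5; σ²_D = ((13−1)/6)² = 4.000
te_E = (11 + 4·13 + 27)/6 = 90/6 = 15; σ²_E = ((27−11)/6)² = 7.111
te_F = (6 + 4·10 + 26)/6 = 72/6 = 12; σ²_F = ((26−6)/6)² = 11.111
te_G = (1 + 4·3 + 5)/6 = 18/6 = 3; σ²_G = ((5−1)/6)² = 0.444
te_H = (5 + 4·6 + 19)/6 = 48/6 = 8; σ²_H = ((19−5)/6)² = 5.444
te_I = (11 + 4·12 + 19)/6 = 78/6 = 13; σ²_I = ((19−11)/6)² = 1.778

Forward pass:
ES_A = 0; EF_A = 8
ES_B = 0; EF_B = 14
ES_C = 0; EF_C = 3
ES_D = 14; EF_D = 14+5 = 19
ES_E = max(EF_C=3, EF_D=19) = 19; EF_E = 19+15 = 34
ES_F = 19; EF_F = 19+12 = 31
ES_G = 14; EF_G = 14+3 = 17
ES_H = max(EF_A=8, EF_C=3) = 8; EF_H = 8+8 = 16
ES_I = max(EF_C=3, EF_E=34, EF_F=31, EF_G=17, EF_H=16) = 34; EF_I = 34+13 = 47
Expected project duration μ = 47 weeks. Critical path: B → D → E → I.

Variance along critical path = 2.778 + 4.000 + 7.111 + 1.778 = 15.667; σ = 3.958 weeks.
D = μ + z·σ = 47 + 1.645·3.958 = 53.5 weeks

53.5 weeks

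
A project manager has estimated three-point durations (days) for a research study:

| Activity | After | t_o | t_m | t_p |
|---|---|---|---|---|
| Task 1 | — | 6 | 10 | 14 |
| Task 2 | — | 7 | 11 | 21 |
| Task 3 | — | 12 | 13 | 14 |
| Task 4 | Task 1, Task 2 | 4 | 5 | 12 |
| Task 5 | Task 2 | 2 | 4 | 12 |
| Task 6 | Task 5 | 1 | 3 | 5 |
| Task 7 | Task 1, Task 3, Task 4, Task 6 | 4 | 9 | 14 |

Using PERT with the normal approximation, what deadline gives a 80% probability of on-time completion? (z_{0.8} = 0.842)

31.8 days

te_Task 1 = (6 + 4·10 + 14)/6 = 60/6 = 10; σ²_Task 1 = ((14−6)/6)² = 1.778
te_Task 2 = (7 + 4·11 + 21)/6 = 72/6 = 12; σ²_Task 2 = ((21−7)/6)² = 5.444
te_Task 3 = (12 + 4·13 + 14)/6 = 78/6 = 13; σ²_Task 3 = ((14−12)/6)² = 0.111
te_Task 4 = (4 + 4·5 + 12)/6 = 36/6 = 6; σ²_Task 4 = ((12−4)/6)² = 1.778
te_Task 5 = (2 + 4·4 + 12)/6 = 30/6 = 5; σ²_Task 5 = ((12−2)/6)² = 2.778
te_Task 6 = (1 + 4·3 + 5)/6 = 18/6 = 3; σ²_Task 6 = ((5−1)/6)² = 0.444
te_Task 7 = (4 + 4·9 + 14)/6 = 54/6 = 9; σ²_Task 7 = ((14−4)/6)² = 2.778

Forward pass:
ES_Task 1 = 0; EF_Task 1 = 10
ES_Task 2 = 0; EF_Task 2 = 12
ES_Task 3 = 0; EF_Task 3 = 13
ES_Task 4 = max(EF_Task 1=10, EF_Task 2=12) = 12; EF_Task 4 = 12+6 = 18
ES_Task 5 = 12; EF_Task 5 = 12+5 = 17
ES_Task 6 = 17; EF_Task 6 = 17+3 = 20
ES_Task 7 = max(EF_Task 1=10, EF_Task 3=13, EF_Task 4=18, EF_Task 6=20) = 20; EF_Task 7 = 20+9 = 29
Expected project duration μ = 29 days. Critical path: Task 2 → Task 5 → Task 6 → Task 7.

Variance along critical path = 5.444 + 2.778 + 0.444 + 2.778 = 11.444; σ = 3.383 days.
D = μ + z·σ = 29 + 0.842·3.383 = 31.8 days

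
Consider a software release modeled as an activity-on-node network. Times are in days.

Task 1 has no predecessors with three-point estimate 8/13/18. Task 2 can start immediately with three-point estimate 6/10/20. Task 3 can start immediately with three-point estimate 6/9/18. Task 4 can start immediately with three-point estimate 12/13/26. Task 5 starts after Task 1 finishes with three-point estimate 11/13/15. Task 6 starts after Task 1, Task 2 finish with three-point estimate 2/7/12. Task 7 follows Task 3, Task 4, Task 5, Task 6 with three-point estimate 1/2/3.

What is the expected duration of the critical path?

te_Task 1 = (8 + 4·13 + 18)/6 = 78/6 = 13
te_Task 2 = (6 + 4·10 + 20)/6 = 66/6 = 11
te_Task 3 = (6 + 4·9 + 18)/6 = 60/6 = 10
te_Task 4 = (12 + 4·13 + 26)/6 = 90/6 = 15
te_Task 5 = (11 + 4·13 + 15)/6 = 78/6 = 13
te_Task 6 = (2 + 4·7 + 12)/6 = 42/6 = 7
te_Task 7 = (1 + 4·2 + 3)/6 = 12/6 = 2

Forward pass:
ES_Task 1 = 0; EF_Task 1 = 13
ES_Task 2 = 0; EF_Task 2 = 11
ES_Task 3 = 0; EF_Task 3 = 10
ES_Task 4 = 0; EF_Task 4 = 15
ES_Task 5 = 13; EF_Task 5 = 13+13 = 26
ES_Task 6 = max(EF_Task 1=13, EF_Task 2=11) = 13; EF_Task 6 = 13+7 = 20
ES_Task 7 = max(EF_Task 3=10, EF_Task 4=15, EF_Task 5=26, EF_Task 6=20) = 26; EF_Task 7 = 26+2 = 28
Expected project duration μ = 28 days. Critical path: Task 1 → Task 5 → Task 7.

28 days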